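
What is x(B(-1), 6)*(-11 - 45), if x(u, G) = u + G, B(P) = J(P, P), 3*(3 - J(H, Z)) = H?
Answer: -1568/3 ≈ -522.67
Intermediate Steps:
J(H, Z) = 3 - H/3
B(P) = 3 - P/3
x(u, G) = G + u
x(B(-1), 6)*(-11 - 45) = (6 + (3 - ⅓*(-1)))*(-11 - 45) = (6 + (3 + ⅓))*(-56) = (6 + 10/3)*(-56) = (28/3)*(-56) = -1568/3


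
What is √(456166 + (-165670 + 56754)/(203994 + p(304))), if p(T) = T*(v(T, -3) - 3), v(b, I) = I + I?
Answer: 2*√128311685575509/33543 ≈ 675.40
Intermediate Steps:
v(b, I) = 2*I
p(T) = -9*T (p(T) = T*(2*(-3) - 3) = T*(-6 - 3) = T*(-9) = -9*T)
√(456166 + (-165670 + 56754)/(203994 + p(304))) = √(456166 + (-165670 + 56754)/(203994 - 9*304)) = √(456166 - 108916/(203994 - 2736)) = √(456166 - 108916/201258) = √(456166 - 108916*1/201258) = √(456166 - 54458/100629) = √(45903473956/100629) = 2*√128311685575509/33543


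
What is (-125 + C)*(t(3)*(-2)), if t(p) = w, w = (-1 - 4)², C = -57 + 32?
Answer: 7500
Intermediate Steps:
C = -25
w = 25 (w = (-5)² = 25)
t(p) = 25
(-125 + C)*(t(3)*(-2)) = (-125 - 25)*(25*(-2)) = -150*(-50) = 7500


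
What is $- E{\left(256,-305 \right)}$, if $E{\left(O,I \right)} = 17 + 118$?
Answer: $-135$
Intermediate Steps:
$E{\left(O,I \right)} = 135$
$- E{\left(256,-305 \right)} = \left(-1\right) 135 = -135$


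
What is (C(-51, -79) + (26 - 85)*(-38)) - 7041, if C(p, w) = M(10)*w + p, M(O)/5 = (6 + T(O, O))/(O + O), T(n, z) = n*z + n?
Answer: -7141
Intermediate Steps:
T(n, z) = n + n*z
M(O) = 5*(6 + O*(1 + O))/(2*O) (M(O) = 5*((6 + O*(1 + O))/(O + O)) = 5*((6 + O*(1 + O))/((2*O))) = 5*((6 + O*(1 + O))*(1/(2*O))) = 5*((6 + O*(1 + O))/(2*O)) = 5*(6 + O*(1 + O))/(2*O))
C(p, w) = p + 29*w (C(p, w) = ((5/2)*(6 + 10*(1 + 10))/10)*w + p = ((5/2)*(⅒)*(6 + 10*11))*w + p = ((5/2)*(⅒)*(6 + 110))*w + p = ((5/2)*(⅒)*116)*w + p = 29*w + p = p + 29*w)
(C(-51, -79) + (26 - 85)*(-38)) - 7041 = ((-51 + 29*(-79)) + (26 - 85)*(-38)) - 7041 = ((-51 - 2291) - 59*(-38)) - 7041 = (-2342 + 2242) - 7041 = -100 - 7041 = -7141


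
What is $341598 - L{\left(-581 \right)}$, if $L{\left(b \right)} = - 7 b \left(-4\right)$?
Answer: $357866$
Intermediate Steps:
$L{\left(b \right)} = 28 b$
$341598 - L{\left(-581 \right)} = 341598 - 28 \left(-581\right) = 341598 - -16268 = 341598 + 16268 = 357866$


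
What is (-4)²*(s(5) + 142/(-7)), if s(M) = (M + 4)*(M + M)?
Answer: 7808/7 ≈ 1115.4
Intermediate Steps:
s(M) = 2*M*(4 + M) (s(M) = (4 + M)*(2*M) = 2*M*(4 + M))
(-4)²*(s(5) + 142/(-7)) = (-4)²*(2*5*(4 + 5) + 142/(-7)) = 16*(2*5*9 + 142*(-⅐)) = 16*(90 - 142/7) = 16*(488/7) = 7808/7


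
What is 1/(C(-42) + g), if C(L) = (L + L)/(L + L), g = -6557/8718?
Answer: 8718/2161 ≈ 4.0342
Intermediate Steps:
g = -6557/8718 (g = -6557*1/8718 = -6557/8718 ≈ -0.75212)
C(L) = 1 (C(L) = (2*L)/((2*L)) = (2*L)*(1/(2*L)) = 1)
1/(C(-42) + g) = 1/(1 - 6557/8718) = 1/(2161/8718) = 8718/2161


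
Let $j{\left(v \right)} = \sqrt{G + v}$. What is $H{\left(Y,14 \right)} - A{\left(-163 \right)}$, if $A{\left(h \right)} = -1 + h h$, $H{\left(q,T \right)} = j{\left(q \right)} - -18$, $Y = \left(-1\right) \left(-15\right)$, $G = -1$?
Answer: $-26550 + \sqrt{14} \approx -26546.0$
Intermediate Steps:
$Y = 15$
$j{\left(v \right)} = \sqrt{-1 + v}$
$H{\left(q,T \right)} = 18 + \sqrt{-1 + q}$ ($H{\left(q,T \right)} = \sqrt{-1 + q} - -18 = \sqrt{-1 + q} + 18 = 18 + \sqrt{-1 + q}$)
$A{\left(h \right)} = -1 + h^{2}$
$H{\left(Y,14 \right)} - A{\left(-163 \right)} = \left(18 + \sqrt{-1 + 15}\right) - \left(-1 + \left(-163\right)^{2}\right) = \left(18 + \sqrt{14}\right) - \left(-1 + 26569\right) = \left(18 + \sqrt{14}\right) - 26568 = -26550 + \sqrt{14}$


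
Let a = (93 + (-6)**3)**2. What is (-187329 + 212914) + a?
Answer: 40714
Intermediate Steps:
a = 15129 (a = (93 - 216)**2 = (-123)**2 = 15129)
(-187329 + 212914) + a = (-187329 + 212914) + 15129 = 25585 + 15129 = 40714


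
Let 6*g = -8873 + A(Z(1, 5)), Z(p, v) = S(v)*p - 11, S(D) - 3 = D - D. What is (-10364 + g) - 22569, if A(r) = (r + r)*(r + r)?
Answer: -206215/6 ≈ -34369.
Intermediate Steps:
S(D) = 3 (S(D) = 3 + (D - D) = 3 + 0 = 3)
Z(p, v) = -11 + 3*p (Z(p, v) = 3*p - 11 = -11 + 3*p)
A(r) = 4*r² (A(r) = (2*r)*(2*r) = 4*r²)
g = -8617/6 (g = (-8873 + 4*(-11 + 3*1)²)/6 = (-8873 + 4*(-11 + 3)²)/6 = (-8873 + 4*(-8)²)/6 = (-8873 + 4*64)/6 = (-8873 + 256)/6 = (⅙)*(-8617) = -8617/6 ≈ -1436.2)
(-10364 + g) - 22569 = (-10364 - 8617/6) - 22569 = -70801/6 - 22569 = -206215/6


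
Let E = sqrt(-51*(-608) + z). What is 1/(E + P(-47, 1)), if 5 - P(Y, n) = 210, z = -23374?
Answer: -205/34391 - sqrt(7634)/34391 ≈ -0.0085014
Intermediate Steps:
P(Y, n) = -205 (P(Y, n) = 5 - 1*210 = 5 - 210 = -205)
E = sqrt(7634) (E = sqrt(-51*(-608) - 23374) = sqrt(31008 - 23374) = sqrt(7634) ≈ 87.373)
1/(E + P(-47, 1)) = 1/(sqrt(7634) - 205) = 1/(-205 + sqrt(7634))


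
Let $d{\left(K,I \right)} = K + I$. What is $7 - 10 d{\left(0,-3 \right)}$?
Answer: $37$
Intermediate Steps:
$d{\left(K,I \right)} = I + K$
$7 - 10 d{\left(0,-3 \right)} = 7 - 10 \left(-3 + 0\right) = 7 - -30 = 7 + 30 = 37$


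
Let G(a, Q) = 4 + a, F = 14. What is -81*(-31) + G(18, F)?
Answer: 2533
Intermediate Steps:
-81*(-31) + G(18, F) = -81*(-31) + (4 + 18) = 2511 + 22 = 2533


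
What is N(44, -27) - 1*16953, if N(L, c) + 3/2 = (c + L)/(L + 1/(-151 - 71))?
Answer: -331181655/19534 ≈ -16954.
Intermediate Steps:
N(L, c) = -3/2 + (L + c)/(-1/222 + L) (N(L, c) = -3/2 + (c + L)/(L + 1/(-151 - 71)) = -3/2 + (L + c)/(L + 1/(-222)) = -3/2 + (L + c)/(L - 1/222) = -3/2 + (L + c)/(-1/222 + L))
N(44, -27) - 1*16953 = 3*(1 - 74*44 + 148*(-27))/(2*(-1 + 222*44)) - 1*16953 = 3*(1 - 3256 - 3996)/(2*(-1 + 9768)) - 16953 = (3/2)*(-7251)/9767 - 16953 = (3/2)*(1/9767)*(-7251) - 16953 = -21753/19534 - 16953 = -331181655/19534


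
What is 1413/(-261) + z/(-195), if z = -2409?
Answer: 13082/1885 ≈ 6.9401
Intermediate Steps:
1413/(-261) + z/(-195) = 1413/(-261) - 2409/(-195) = 1413*(-1/261) - 2409*(-1/195) = -157/29 + 803/65 = 13082/1885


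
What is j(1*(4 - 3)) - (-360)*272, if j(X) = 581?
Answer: 98501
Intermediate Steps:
j(1*(4 - 3)) - (-360)*272 = 581 - (-360)*272 = 581 - 1*(-97920) = 581 + 97920 = 98501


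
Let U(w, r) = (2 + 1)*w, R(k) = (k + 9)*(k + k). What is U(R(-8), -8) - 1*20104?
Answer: -20152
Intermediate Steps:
R(k) = 2*k*(9 + k) (R(k) = (9 + k)*(2*k) = 2*k*(9 + k))
U(w, r) = 3*w
U(R(-8), -8) - 1*20104 = 3*(2*(-8)*(9 - 8)) - 1*20104 = 3*(2*(-8)*1) - 20104 = 3*(-16) - 20104 = -48 - 20104 = -20152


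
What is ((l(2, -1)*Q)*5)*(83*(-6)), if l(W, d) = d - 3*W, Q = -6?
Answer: -104580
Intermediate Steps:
((l(2, -1)*Q)*5)*(83*(-6)) = (((-1 - 3*2)*(-6))*5)*(83*(-6)) = (((-1 - 6)*(-6))*5)*(-498) = (-7*(-6)*5)*(-498) = (42*5)*(-498) = 210*(-498) = -104580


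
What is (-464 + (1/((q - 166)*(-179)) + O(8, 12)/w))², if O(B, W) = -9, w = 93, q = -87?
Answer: 424509633453345444/1970926786609 ≈ 2.1539e+5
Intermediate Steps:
(-464 + (1/((q - 166)*(-179)) + O(8, 12)/w))² = (-464 + (1/(-87 - 166*(-179)) - 9/93))² = (-464 + (-1/179/(-253) - 9*1/93))² = (-464 + (-1/253*(-1/179) - 3/31))² = (-464 + (1/45287 - 3/31))² = (-464 - 135830/1403897)² = (-651544038/1403897)² = 424509633453345444/1970926786609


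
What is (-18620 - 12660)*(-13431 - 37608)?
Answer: 1596499920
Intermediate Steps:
(-18620 - 12660)*(-13431 - 37608) = -31280*(-51039) = 1596499920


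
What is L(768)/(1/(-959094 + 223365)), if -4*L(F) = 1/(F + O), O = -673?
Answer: 735729/380 ≈ 1936.1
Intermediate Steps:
L(F) = -1/(4*(-673 + F)) (L(F) = -1/(4*(F - 673)) = -1/(4*(-673 + F)))
L(768)/(1/(-959094 + 223365)) = (-1/(-2692 + 4*768))/(1/(-959094 + 223365)) = (-1/(-2692 + 3072))/(1/(-735729)) = (-1/380)/(-1/735729) = -1*1/380*(-735729) = -1/380*(-735729) = 735729/380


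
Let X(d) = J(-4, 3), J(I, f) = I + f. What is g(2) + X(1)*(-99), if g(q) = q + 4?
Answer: 105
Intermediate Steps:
X(d) = -1 (X(d) = -4 + 3 = -1)
g(q) = 4 + q
g(2) + X(1)*(-99) = (4 + 2) - 1*(-99) = 6 + 99 = 105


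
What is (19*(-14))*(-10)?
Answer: 2660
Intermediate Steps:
(19*(-14))*(-10) = -266*(-10) = 2660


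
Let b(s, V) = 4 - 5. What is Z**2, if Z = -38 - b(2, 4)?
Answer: 1369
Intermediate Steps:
b(s, V) = -1
Z = -37 (Z = -38 - 1*(-1) = -38 + 1 = -37)
Z**2 = (-37)**2 = 1369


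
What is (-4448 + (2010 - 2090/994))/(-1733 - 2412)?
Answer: 1212731/2060065 ≈ 0.58869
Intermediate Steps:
(-4448 + (2010 - 2090/994))/(-1733 - 2412) = (-4448 + (2010 - 2090/994))/(-4145) = (-4448 + (2010 - 1*1045/497))*(-1/4145) = (-4448 + (2010 - 1045/497))*(-1/4145) = (-4448 + 997925/497)*(-1/4145) = -1212731/497*(-1/4145) = 1212731/2060065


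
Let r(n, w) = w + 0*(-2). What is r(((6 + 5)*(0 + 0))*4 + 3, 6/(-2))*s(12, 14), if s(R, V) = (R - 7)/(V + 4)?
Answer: -5/6 ≈ -0.83333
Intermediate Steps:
s(R, V) = (-7 + R)/(4 + V)
r(n, w) = w (r(n, w) = w + 0 = w)
r(((6 + 5)*(0 + 0))*4 + 3, 6/(-2))*s(12, 14) = (6/(-2))*((-7 + 12)/(4 + 14)) = (6*(-1/2))*(5/18) = -5/6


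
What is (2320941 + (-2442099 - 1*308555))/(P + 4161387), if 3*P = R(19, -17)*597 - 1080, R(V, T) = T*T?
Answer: -429713/4218538 ≈ -0.10186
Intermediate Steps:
R(V, T) = T²
P = 57151 (P = ((-17)²*597 - 1080)/3 = (289*597 - 1080)/3 = (172533 - 1080)/3 = (⅓)*171453 = 57151)
(2320941 + (-2442099 - 1*308555))/(P + 4161387) = (2320941 + (-2442099 - 1*308555))/(57151 + 4161387) = (2320941 + (-2442099 - 308555))/4218538 = (2320941 - 2750654)*(1/4218538) = -429713*1/4218538 = -429713/4218538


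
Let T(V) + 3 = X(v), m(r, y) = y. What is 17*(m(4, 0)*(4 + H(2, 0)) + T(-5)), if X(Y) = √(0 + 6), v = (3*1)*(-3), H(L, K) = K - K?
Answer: -51 + 17*√6 ≈ -9.3587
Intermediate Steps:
H(L, K) = 0
v = -9 (v = 3*(-3) = -9)
X(Y) = √6
T(V) = -3 + √6
17*(m(4, 0)*(4 + H(2, 0)) + T(-5)) = 17*(0*(4 + 0) + (-3 + √6)) = 17*(0*4 + (-3 + √6)) = 17*(0 + (-3 + √6)) = 17*(-3 + √6) = -51 + 17*√6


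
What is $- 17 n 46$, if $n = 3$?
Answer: $-2346$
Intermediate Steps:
$- 17 n 46 = \left(-17\right) 3 \cdot 46 = \left(-51\right) 46 = -2346$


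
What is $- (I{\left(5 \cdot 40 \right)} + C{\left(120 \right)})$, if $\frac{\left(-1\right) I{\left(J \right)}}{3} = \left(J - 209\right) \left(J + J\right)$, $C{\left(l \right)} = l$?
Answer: $-10920$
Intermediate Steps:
$I{\left(J \right)} = - 6 J \left(-209 + J\right)$ ($I{\left(J \right)} = - 3 \left(J - 209\right) \left(J + J\right) = - 3 \left(-209 + J\right) 2 J = - 3 \cdot 2 J \left(-209 + J\right) = - 6 J \left(-209 + J\right)$)
$- (I{\left(5 \cdot 40 \right)} + C{\left(120 \right)}) = - (6 \cdot 5 \cdot 40 \left(209 - 5 \cdot 40\right) + 120) = - (6 \cdot 200 \left(209 - 200\right) + 120) = - (6 \cdot 200 \cdot 9 + 120) = - (10800 + 120) = \left(-1\right) 10920 = -10920$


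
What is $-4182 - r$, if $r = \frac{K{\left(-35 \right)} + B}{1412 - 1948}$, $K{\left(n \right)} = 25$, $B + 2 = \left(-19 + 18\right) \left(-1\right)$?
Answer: $- \frac{280191}{67} \approx -4182.0$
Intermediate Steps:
$B = -1$ ($B = -2 + \left(-19 + 18\right) \left(-1\right) = -2 - -1 = -2 + 1 = -1$)
$r = - \frac{3}{67}$ ($r = \frac{25 - 1}{1412 - 1948} = \frac{24}{-536} = 24 \left(- \frac{1}{536}\right) = - \frac{3}{67} \approx -0.044776$)
$-4182 - r = -4182 - - \frac{3}{67} = -4182 + \frac{3}{67} = - \frac{280191}{67}$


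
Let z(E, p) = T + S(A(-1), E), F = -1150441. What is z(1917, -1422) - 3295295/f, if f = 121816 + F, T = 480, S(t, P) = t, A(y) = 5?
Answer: 100435684/205725 ≈ 488.20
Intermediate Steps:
f = -1028625 (f = 121816 - 1150441 = -1028625)
z(E, p) = 485 (z(E, p) = 480 + 5 = 485)
z(1917, -1422) - 3295295/f = 485 - 3295295/(-1028625) = 485 - 3295295*(-1)/1028625 = 485 - 1*(-659059/205725) = 485 + 659059/205725 = 100435684/205725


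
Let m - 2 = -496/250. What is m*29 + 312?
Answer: 39058/125 ≈ 312.46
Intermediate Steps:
m = 2/125 (m = 2 - 496/250 = 2 - 496*1/250 = 2 - 248/125 = 2/125 ≈ 0.016000)
m*29 + 312 = (2/125)*29 + 312 = 58/125 + 312 = 39058/125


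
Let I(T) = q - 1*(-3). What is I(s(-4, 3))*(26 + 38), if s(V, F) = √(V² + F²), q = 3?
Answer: 384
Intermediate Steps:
s(V, F) = √(F² + V²)
I(T) = 6 (I(T) = 3 - 1*(-3) = 3 + 3 = 6)
I(s(-4, 3))*(26 + 38) = 6*(26 + 38) = 6*64 = 384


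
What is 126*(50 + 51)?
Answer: 12726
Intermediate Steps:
126*(50 + 51) = 126*101 = 12726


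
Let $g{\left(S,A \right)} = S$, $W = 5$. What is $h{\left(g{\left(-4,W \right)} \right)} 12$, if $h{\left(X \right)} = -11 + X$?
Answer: $-180$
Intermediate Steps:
$h{\left(g{\left(-4,W \right)} \right)} 12 = \left(-11 - 4\right) 12 = \left(-15\right) 12 = -180$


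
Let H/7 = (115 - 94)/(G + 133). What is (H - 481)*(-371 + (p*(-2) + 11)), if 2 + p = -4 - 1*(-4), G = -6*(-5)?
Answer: 27859136/163 ≈ 1.7092e+5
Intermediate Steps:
G = 30
p = -2 (p = -2 + (-4 - 1*(-4)) = -2 + (-4 + 4) = -2 + 0 = -2)
H = 147/163 (H = 7*((115 - 94)/(30 + 133)) = 7*(21/163) = 147/163 ≈ 0.90184)
(H - 481)*(-371 + (p*(-2) + 11)) = (147/163 - 481)*(-371 + (-2*(-2) + 11)) = -78256*(-371 + (4 + 11))/163 = -78256*(-371 + 15)/163 = -78256/163*(-356) = 27859136/163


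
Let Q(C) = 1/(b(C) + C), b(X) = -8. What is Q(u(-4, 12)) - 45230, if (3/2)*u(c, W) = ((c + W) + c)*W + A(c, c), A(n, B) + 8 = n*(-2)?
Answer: -1085519/24 ≈ -45230.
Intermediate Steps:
A(n, B) = -8 - 2*n (A(n, B) = -8 + n*(-2) = -8 - 2*n)
u(c, W) = -16/3 - 4*c/3 + 2*W*(W + 2*c)/3 (u(c, W) = 2*(((c + W) + c)*W + (-8 - 2*c))/3 = 2*(((W + c) + c)*W + (-8 - 2*c))/3 = 2*((W + 2*c)*W + (-8 - 2*c))/3 = 2*(W*(W + 2*c) + (-8 - 2*c))/3 = 2*(-8 - 2*c + W*(W + 2*c))/3 = -16/3 - 4*c/3 + 2*W*(W + 2*c)/3)
Q(C) = 1/(-8 + C)
Q(u(-4, 12)) - 45230 = 1/(-8 + (-16/3 - 4/3*(-4) + (2/3)*12**2 + (4/3)*12*(-4))) - 45230 = 1/(-8 + (-16/3 + 16/3 + (2/3)*144 - 64)) - 45230 = 1/(-8 + (-16/3 + 16/3 + 96 - 64)) - 45230 = 1/(-8 + 32) - 45230 = 1/24 - 45230 = -1085519/24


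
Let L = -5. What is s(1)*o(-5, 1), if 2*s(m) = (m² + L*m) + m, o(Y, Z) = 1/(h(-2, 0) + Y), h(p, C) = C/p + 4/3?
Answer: 9/22 ≈ 0.40909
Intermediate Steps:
h(p, C) = 4/3 + C/p (h(p, C) = C/p + 4*(⅓) = C/p + 4/3 = 4/3 + C/p)
o(Y, Z) = 1/(4/3 + Y) (o(Y, Z) = 1/((4/3 + 0/(-2)) + Y) = 1/((4/3 + 0*(-½)) + Y) = 1/((4/3 + 0) + Y) = 1/(4/3 + Y))
s(m) = m²/2 - 2*m (s(m) = ((m² - 5*m) + m)/2 = (m² - 4*m)/2 = m²/2 - 2*m)
s(1)*o(-5, 1) = ((½)*1*(-4 + 1))*(3/(4 + 3*(-5))) = ((½)*1*(-3))*(3/(4 - 15)) = -9/(2*(-11)) = -9*(-1)/(2*11) = -3/2*(-3/11) = 9/22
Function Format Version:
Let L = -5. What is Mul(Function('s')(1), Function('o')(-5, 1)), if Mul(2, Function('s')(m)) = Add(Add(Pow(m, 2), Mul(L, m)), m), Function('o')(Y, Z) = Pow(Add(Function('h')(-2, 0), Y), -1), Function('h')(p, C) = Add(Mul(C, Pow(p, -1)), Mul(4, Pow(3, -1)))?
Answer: Rational(9, 22) ≈ 0.40909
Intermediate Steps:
Function('h')(p, C) = Add(Rational(4, 3), Mul(C, Pow(p, -1))) (Function('h')(p, C) = Add(Mul(C, Pow(p, -1)), Mul(4, Rational(1, 3))) = Add(Mul(C, Pow(p, -1)), Rational(4, 3)) = Add(Rational(4, 3), Mul(C, Pow(p, -1))))
Function('o')(Y, Z) = Pow(Add(Rational(4, 3), Y), -1) (Function('o')(Y, Z) = Pow(Add(Add(Rational(4, 3), Mul(0, Pow(-2, -1))), Y), -1) = Pow(Add(Add(Rational(4, 3), Mul(0, Rational(-1, 2))), Y), -1) = Pow(Add(Add(Rational(4, 3), 0), Y), -1) = Pow(Add(Rational(4, 3), Y), -1))
Function('s')(m) = Add(Mul(Rational(1, 2), Pow(m, 2)), Mul(-2, m)) (Function('s')(m) = Mul(Rational(1, 2), Add(Add(Pow(m, 2), Mul(-5, m)), m)) = Mul(Rational(1, 2), Add(Pow(m, 2), Mul(-4, m))) = Add(Mul(Rational(1, 2), Pow(m, 2)), Mul(-2, m)))
Mul(Function('s')(1), Function('o')(-5, 1)) = Mul(Mul(Rational(1, 2), 1, Add(-4, 1)), Mul(3, Pow(Add(4, Mul(3, -5)), -1))) = Mul(Mul(Rational(1, 2), 1, -3), Mul(3, Pow(Add(4, -15), -1))) = Mul(Rational(-3, 2), Mul(3, Pow(-11, -1))) = Mul(Rational(-3, 2), Mul(3, Rational(-1, 11))) = Mul(Rational(-3, 2), Rational(-3, 11)) = Rational(9, 22)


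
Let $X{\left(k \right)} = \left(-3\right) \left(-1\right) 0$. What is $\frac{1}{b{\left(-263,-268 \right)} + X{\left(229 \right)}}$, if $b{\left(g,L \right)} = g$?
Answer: $- \frac{1}{263} \approx -0.0038023$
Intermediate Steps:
$X{\left(k \right)} = 0$ ($X{\left(k \right)} = 3 \cdot 0 = 0$)
$\frac{1}{b{\left(-263,-268 \right)} + X{\left(229 \right)}} = \frac{1}{-263 + 0} = \frac{1}{-263} = - \frac{1}{263}$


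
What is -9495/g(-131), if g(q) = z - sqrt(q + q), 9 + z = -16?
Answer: 237375/887 - 9495*I*sqrt(262)/887 ≈ 267.62 - 173.27*I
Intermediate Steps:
z = -25 (z = -9 - 16 = -25)
g(q) = -25 - sqrt(2)*sqrt(q) (g(q) = -25 - sqrt(q + q) = -25 - sqrt(2*q) = -25 - sqrt(2)*sqrt(q))
-9495/g(-131) = -9495/(-25 - sqrt(2)*sqrt(-131)) = -9495/(-25 - sqrt(2)*I*sqrt(131)) = -9495/(-25 - I*sqrt(262))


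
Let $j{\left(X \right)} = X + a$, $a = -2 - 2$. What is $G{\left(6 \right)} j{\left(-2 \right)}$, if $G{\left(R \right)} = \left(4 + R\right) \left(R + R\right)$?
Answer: $-720$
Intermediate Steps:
$G{\left(R \right)} = 2 R \left(4 + R\right)$ ($G{\left(R \right)} = \left(4 + R\right) 2 R = 2 R \left(4 + R\right)$)
$a = -4$
$j{\left(X \right)} = -4 + X$ ($j{\left(X \right)} = X - 4 = -4 + X$)
$G{\left(6 \right)} j{\left(-2 \right)} = 2 \cdot 6 \left(4 + 6\right) \left(-4 - 2\right) = 2 \cdot 6 \cdot 10 \left(-6\right) = 120 \left(-6\right) = -720$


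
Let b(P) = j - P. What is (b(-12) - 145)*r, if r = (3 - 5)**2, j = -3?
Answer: -544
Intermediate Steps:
b(P) = -3 - P
r = 4 (r = (-2)**2 = 4)
(b(-12) - 145)*r = ((-3 - 1*(-12)) - 145)*4 = ((-3 + 12) - 145)*4 = (9 - 145)*4 = -136*4 = -544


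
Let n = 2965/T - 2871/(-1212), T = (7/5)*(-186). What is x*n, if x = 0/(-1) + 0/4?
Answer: 0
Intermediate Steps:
x = 0 (x = 0*(-1) + 0*(¼) = 0 + 0 = 0)
T = -1302/5 (T = (7*(⅕))*(-186) = (7/5)*(-186) = -1302/5 ≈ -260.40)
n = -2371643/263004 (n = 2965/(-1302/5) - 2871/(-1212) = 2965*(-5/1302) - 2871*(-1/1212) = -14825/1302 + 957/404 = -2371643/263004 ≈ -9.0175)
x*n = 0*(-2371643/263004) = 0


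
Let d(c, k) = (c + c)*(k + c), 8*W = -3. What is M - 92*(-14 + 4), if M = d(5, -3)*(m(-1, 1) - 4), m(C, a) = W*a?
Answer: 1665/2 ≈ 832.50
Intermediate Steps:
W = -3/8 (W = (⅛)*(-3) = -3/8 ≈ -0.37500)
m(C, a) = -3*a/8
d(c, k) = 2*c*(c + k) (d(c, k) = (2*c)*(c + k) = 2*c*(c + k))
M = -175/2 (M = (2*5*(5 - 3))*(-3/8*1 - 4) = (2*5*2)*(-3/8 - 4) = 20*(-35/8) = -175/2 ≈ -87.500)
M - 92*(-14 + 4) = -175/2 - 92*(-14 + 4) = -175/2 - 92*(-10) = -175/2 + 920 = 1665/2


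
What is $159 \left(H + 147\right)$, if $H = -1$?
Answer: $23214$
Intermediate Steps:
$159 \left(H + 147\right) = 159 \left(-1 + 147\right) = 159 \cdot 146 = 23214$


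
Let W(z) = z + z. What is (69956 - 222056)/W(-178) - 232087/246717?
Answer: 9360758182/21957813 ≈ 426.31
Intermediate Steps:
W(z) = 2*z
(69956 - 222056)/W(-178) - 232087/246717 = (69956 - 222056)/((2*(-178))) - 232087/246717 = -152100/(-356) - 232087*1/246717 = -152100*(-1/356) - 232087/246717 = 38025/89 - 232087/246717 = 9360758182/21957813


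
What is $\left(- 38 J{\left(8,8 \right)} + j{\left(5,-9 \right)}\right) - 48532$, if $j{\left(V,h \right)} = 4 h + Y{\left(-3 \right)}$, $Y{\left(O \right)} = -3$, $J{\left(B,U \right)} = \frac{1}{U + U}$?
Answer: $- \frac{388587}{8} \approx -48573.0$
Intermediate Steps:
$J{\left(B,U \right)} = \frac{1}{2 U}$
$j{\left(V,h \right)} = -3 + 4 h$ ($j{\left(V,h \right)} = 4 h - 3 = -3 + 4 h$)
$\left(- 38 J{\left(8,8 \right)} + j{\left(5,-9 \right)}\right) - 48532 = \left(- 38 \frac{1}{2 \cdot 8} + \left(-3 + 4 \left(-9\right)\right)\right) - 48532 = \left(- 38 \cdot \frac{1}{2} \cdot \frac{1}{8} - 39\right) - 48532 = \left(\left(-38\right) \frac{1}{16} - 39\right) - 48532 = \left(- \frac{19}{8} - 39\right) - 48532 = - \frac{331}{8} - 48532 = - \frac{388587}{8}$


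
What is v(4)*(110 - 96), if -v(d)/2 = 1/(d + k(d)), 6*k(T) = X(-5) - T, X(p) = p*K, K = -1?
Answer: -168/25 ≈ -6.7200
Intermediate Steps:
X(p) = -p (X(p) = p*(-1) = -p)
k(T) = 5/6 - T/6 (k(T) = (-1*(-5) - T)/6 = (5 - T)/6 = 5/6 - T/6)
v(d) = -2/(5/6 + 5*d/6) (v(d) = -2/(d + (5/6 - d/6)) = -2/(5/6 + 5*d/6))
v(4)*(110 - 96) = (-12/(5 + 5*4))*(110 - 96) = -12/(5 + 20)*14 = -12/25*14 = -168/25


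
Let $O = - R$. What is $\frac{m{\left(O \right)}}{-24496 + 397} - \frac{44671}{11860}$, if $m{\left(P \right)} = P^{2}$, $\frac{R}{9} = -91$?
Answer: $- \frac{3010583963}{95271380} \approx -31.6$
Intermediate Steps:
$R = -819$ ($R = 9 \left(-91\right) = -819$)
$O = 819$ ($O = \left(-1\right) \left(-819\right) = 819$)
$\frac{m{\left(O \right)}}{-24496 + 397} - \frac{44671}{11860} = \frac{819^{2}}{-24496 + 397} - \frac{44671}{11860} = \frac{670761}{-24099} - \frac{44671}{11860} = 670761 \left(- \frac{1}{24099}\right) - \frac{44671}{11860} = - \frac{223587}{8033} - \frac{44671}{11860} = - \frac{3010583963}{95271380}$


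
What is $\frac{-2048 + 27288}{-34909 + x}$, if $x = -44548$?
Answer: $- \frac{25240}{79457} \approx -0.31766$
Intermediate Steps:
$\frac{-2048 + 27288}{-34909 + x} = \frac{-2048 + 27288}{-34909 - 44548} = \frac{25240}{-79457} = 25240 \left(- \frac{1}{79457}\right) = - \frac{25240}{79457}$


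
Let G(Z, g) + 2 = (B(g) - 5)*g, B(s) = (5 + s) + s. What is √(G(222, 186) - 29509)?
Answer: 3*√4409 ≈ 199.20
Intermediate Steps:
B(s) = 5 + 2*s
G(Z, g) = -2 + 2*g² (G(Z, g) = -2 + ((5 + 2*g) - 5)*g = -2 + (2*g)*g = -2 + 2*g²)
√(G(222, 186) - 29509) = √((-2 + 2*186²) - 29509) = √((-2 + 2*34596) - 29509) = √((-2 + 69192) - 29509) = √(69190 - 29509) = √39681 = 3*√4409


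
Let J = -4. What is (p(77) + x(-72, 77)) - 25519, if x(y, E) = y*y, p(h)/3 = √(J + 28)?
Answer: -20335 + 6*√6 ≈ -20320.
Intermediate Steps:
p(h) = 6*√6 (p(h) = 3*√(-4 + 28) = 3*√24 = 3*(2*√6) = 6*√6)
x(y, E) = y²
(p(77) + x(-72, 77)) - 25519 = (6*√6 + (-72)²) - 25519 = (6*√6 + 5184) - 25519 = (5184 + 6*√6) - 25519 = -20335 + 6*√6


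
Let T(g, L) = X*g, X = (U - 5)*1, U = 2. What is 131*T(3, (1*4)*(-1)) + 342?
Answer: -837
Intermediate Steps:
X = -3 (X = (2 - 5)*1 = -3*1 = -3)
T(g, L) = -3*g
131*T(3, (1*4)*(-1)) + 342 = 131*(-3*3) + 342 = 131*(-9) + 342 = -1179 + 342 = -837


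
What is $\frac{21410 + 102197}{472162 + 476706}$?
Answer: $\frac{123607}{948868} \approx 0.13027$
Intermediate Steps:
$\frac{21410 + 102197}{472162 + 476706} = \frac{123607}{948868}$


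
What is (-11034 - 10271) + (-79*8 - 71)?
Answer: -22008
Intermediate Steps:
(-11034 - 10271) + (-79*8 - 71) = -21305 + (-632 - 71) = -21305 - 703 = -22008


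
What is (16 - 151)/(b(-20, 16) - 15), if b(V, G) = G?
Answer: -135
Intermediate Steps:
(16 - 151)/(b(-20, 16) - 15) = (16 - 151)/(16 - 15) = -135/1 = -135*1 = -135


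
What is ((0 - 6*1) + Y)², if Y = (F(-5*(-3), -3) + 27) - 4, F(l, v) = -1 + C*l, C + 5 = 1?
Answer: 1936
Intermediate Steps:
C = -4 (C = -5 + 1 = -4)
F(l, v) = -1 - 4*l
Y = -38 (Y = ((-1 - (-20)*(-3)) + 27) - 4 = ((-1 - 4*15) + 27) - 4 = ((-1 - 60) + 27) - 4 = (-61 + 27) - 4 = -34 - 4 = -38)
((0 - 6*1) + Y)² = ((0 - 6*1) - 38)² = ((0 - 6) - 38)² = (-6 - 38)² = (-44)² = 1936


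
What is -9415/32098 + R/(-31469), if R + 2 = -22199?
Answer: 416327063/1010091962 ≈ 0.41217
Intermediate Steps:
R = -22201 (R = -2 - 22199 = -22201)
-9415/32098 + R/(-31469) = -9415/32098 - 22201/(-31469) = -9415*1/32098 - 22201*(-1/31469) = -9415/32098 + 22201/31469 = 416327063/1010091962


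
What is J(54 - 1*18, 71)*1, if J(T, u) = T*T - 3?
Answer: 1293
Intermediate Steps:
J(T, u) = -3 + T**2 (J(T, u) = T**2 - 3 = -3 + T**2)
J(54 - 1*18, 71)*1 = (-3 + (54 - 1*18)**2)*1 = (-3 + (54 - 18)**2)*1 = (-3 + 36**2)*1 = (-3 + 1296)*1 = 1293*1 = 1293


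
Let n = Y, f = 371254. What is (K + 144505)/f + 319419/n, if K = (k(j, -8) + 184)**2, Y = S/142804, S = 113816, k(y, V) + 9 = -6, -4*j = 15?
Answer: 2116814383454795/5281830658 ≈ 4.0077e+5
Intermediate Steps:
j = -15/4 (j = -1/4*15 = -15/4 ≈ -3.7500)
k(y, V) = -15 (k(y, V) = -9 - 6 = -15)
Y = 28454/35701 (Y = 113816/142804 = 113816*(1/142804) = 28454/35701 ≈ 0.79701)
n = 28454/35701 ≈ 0.79701
K = 28561 (K = (-15 + 184)**2 = 169**2 = 28561)
(K + 144505)/f + 319419/n = (28561 + 144505)/371254 + 319419/(28454/35701) = 173066*(1/371254) + 319419*(35701/28454) = 86533/185627 + 11403577719/28454 = 2116814383454795/5281830658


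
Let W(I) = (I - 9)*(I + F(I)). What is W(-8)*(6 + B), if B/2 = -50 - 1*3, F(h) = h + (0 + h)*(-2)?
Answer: 0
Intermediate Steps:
F(h) = -h (F(h) = h + h*(-2) = h - 2*h = -h)
W(I) = 0 (W(I) = (I - 9)*(I - I) = (-9 + I)*0 = 0)
B = -106 (B = 2*(-50 - 1*3) = 2*(-50 - 3) = 2*(-53) = -106)
W(-8)*(6 + B) = 0*(6 - 106) = 0*(-100) = 0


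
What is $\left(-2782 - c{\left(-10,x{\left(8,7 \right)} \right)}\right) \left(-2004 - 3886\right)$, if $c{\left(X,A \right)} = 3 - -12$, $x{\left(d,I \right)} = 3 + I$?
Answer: $16474330$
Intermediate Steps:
$c{\left(X,A \right)} = 15$ ($c{\left(X,A \right)} = 3 + 12 = 15$)
$\left(-2782 - c{\left(-10,x{\left(8,7 \right)} \right)}\right) \left(-2004 - 3886\right) = \left(-2782 - 15\right) \left(-2004 - 3886\right) = \left(-2782 - 15\right) \left(-5890\right) = \left(-2797\right) \left(-5890\right) = 16474330$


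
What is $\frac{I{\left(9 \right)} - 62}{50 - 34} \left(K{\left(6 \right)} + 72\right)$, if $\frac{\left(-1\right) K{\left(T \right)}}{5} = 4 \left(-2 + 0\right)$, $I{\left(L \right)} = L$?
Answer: $-371$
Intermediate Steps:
$K{\left(T \right)} = 40$ ($K{\left(T \right)} = - 5 \cdot 4 \left(-2 + 0\right) = - 5 \cdot 4 \left(-2\right) = \left(-5\right) \left(-8\right) = 40$)
$\frac{I{\left(9 \right)} - 62}{50 - 34} \left(K{\left(6 \right)} + 72\right) = \frac{9 - 62}{50 - 34} \left(40 + 72\right) = - \frac{53}{16} \cdot 112 = \left(-53\right) \frac{1}{16} \cdot 112 = \left(- \frac{53}{16}\right) 112 = -371$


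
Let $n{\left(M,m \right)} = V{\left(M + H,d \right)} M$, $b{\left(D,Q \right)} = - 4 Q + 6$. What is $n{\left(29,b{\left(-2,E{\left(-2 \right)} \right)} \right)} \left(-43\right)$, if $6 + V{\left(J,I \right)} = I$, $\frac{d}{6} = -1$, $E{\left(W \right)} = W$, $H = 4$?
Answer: $14964$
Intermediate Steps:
$d = -6$ ($d = 6 \left(-1\right) = -6$)
$b{\left(D,Q \right)} = 6 - 4 Q$
$V{\left(J,I \right)} = -6 + I$
$n{\left(M,m \right)} = - 12 M$ ($n{\left(M,m \right)} = \left(-6 - 6\right) M = - 12 M$)
$n{\left(29,b{\left(-2,E{\left(-2 \right)} \right)} \right)} \left(-43\right) = \left(-12\right) 29 \left(-43\right) = \left(-348\right) \left(-43\right) = 14964$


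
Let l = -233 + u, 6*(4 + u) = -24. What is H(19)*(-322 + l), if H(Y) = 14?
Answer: -7882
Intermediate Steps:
u = -8 (u = -4 + (⅙)*(-24) = -4 - 4 = -8)
l = -241 (l = -233 - 8 = -241)
H(19)*(-322 + l) = 14*(-322 - 241) = 14*(-563) = -7882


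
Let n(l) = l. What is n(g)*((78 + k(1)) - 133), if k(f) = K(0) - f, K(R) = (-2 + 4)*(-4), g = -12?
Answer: 768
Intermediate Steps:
K(R) = -8 (K(R) = 2*(-4) = -8)
k(f) = -8 - f
n(g)*((78 + k(1)) - 133) = -12*((78 + (-8 - 1*1)) - 133) = -12*((78 + (-8 - 1)) - 133) = -12*((78 - 9) - 133) = -12*(69 - 133) = -12*(-64) = 768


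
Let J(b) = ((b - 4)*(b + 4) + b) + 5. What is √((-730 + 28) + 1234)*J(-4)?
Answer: 2*√133 ≈ 23.065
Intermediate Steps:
J(b) = 5 + b + (-4 + b)*(4 + b) (J(b) = ((-4 + b)*(4 + b) + b) + 5 = (b + (-4 + b)*(4 + b)) + 5 = 5 + b + (-4 + b)*(4 + b))
√((-730 + 28) + 1234)*J(-4) = √((-730 + 28) + 1234)*(-11 - 4 + (-4)²) = √(-702 + 1234)*(-11 - 4 + 16) = √532*1 = (2*√133)*1 = 2*√133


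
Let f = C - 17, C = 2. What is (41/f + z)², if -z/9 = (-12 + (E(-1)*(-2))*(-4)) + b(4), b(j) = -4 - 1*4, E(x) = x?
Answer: 13980121/225 ≈ 62134.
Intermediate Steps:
b(j) = -8 (b(j) = -4 - 4 = -8)
f = -15 (f = 2 - 17 = -15)
z = 252 (z = -9*((-12 - 1*(-2)*(-4)) - 8) = -9*((-12 + 2*(-4)) - 8) = -9*((-12 - 8) - 8) = -9*(-20 - 8) = -9*(-28) = 252)
(41/f + z)² = (41/(-15) + 252)² = (41*(-1/15) + 252)² = (-41/15 + 252)² = (3739/15)² = 13980121/225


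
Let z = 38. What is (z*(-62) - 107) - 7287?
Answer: -9750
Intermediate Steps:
(z*(-62) - 107) - 7287 = (38*(-62) - 107) - 7287 = (-2356 - 107) - 7287 = -2463 - 7287 = -9750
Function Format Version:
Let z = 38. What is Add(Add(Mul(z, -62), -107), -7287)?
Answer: -9750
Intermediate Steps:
Add(Add(Mul(z, -62), -107), -7287) = Add(Add(Mul(38, -62), -107), -7287) = Add(Add(-2356, -107), -7287) = Add(-2463, -7287) = -9750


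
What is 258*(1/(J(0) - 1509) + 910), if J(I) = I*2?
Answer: 118094254/503 ≈ 2.3478e+5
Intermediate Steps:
J(I) = 2*I
258*(1/(J(0) - 1509) + 910) = 258*(1/(2*0 - 1509) + 910) = 258*(1/(0 - 1509) + 910) = 258*(1/(-1509) + 910) = 258*(-1/1509 + 910) = 258*(1373189/1509) = 118094254/503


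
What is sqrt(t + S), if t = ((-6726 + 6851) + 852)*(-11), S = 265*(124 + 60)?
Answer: sqrt(38013) ≈ 194.97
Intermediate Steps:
S = 48760 (S = 265*184 = 48760)
t = -10747 (t = (125 + 852)*(-11) = 977*(-11) = -10747)
sqrt(t + S) = sqrt(-10747 + 48760) = sqrt(38013)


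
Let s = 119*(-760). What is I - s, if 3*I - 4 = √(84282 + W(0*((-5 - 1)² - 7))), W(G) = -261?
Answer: 271324/3 + √84021/3 ≈ 90538.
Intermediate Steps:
s = -90440
I = 4/3 + √84021/3 (I = 4/3 + √(84282 - 261)/3 = 4/3 + √84021/3 ≈ 97.955)
I - s = (4/3 + √84021/3) - 1*(-90440) = (4/3 + √84021/3) + 90440 = 271324/3 + √84021/3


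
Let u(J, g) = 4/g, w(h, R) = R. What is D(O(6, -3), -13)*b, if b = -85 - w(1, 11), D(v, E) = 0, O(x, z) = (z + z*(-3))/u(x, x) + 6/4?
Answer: 0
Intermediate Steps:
O(x, z) = 3/2 - x*z/2 (O(x, z) = (z + z*(-3))/((4/x)) + 6/4 = (z - 3*z)*(x/4) + 6*(¼) = (-2*z)*(x/4) + 3/2 = -x*z/2 + 3/2 = 3/2 - x*z/2)
b = -96 (b = -85 - 1*11 = -85 - 11 = -96)
D(O(6, -3), -13)*b = 0*(-96) = 0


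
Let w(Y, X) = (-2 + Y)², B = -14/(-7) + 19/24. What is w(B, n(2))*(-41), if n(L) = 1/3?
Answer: -14801/576 ≈ -25.696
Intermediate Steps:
B = 67/24 (B = -14*(-⅐) + 19*(1/24) = 2 + 19/24 = 67/24 ≈ 2.7917)
n(L) = ⅓
w(B, n(2))*(-41) = (-2 + 67/24)²*(-41) = (19/24)²*(-41) = (361/576)*(-41) = -14801/576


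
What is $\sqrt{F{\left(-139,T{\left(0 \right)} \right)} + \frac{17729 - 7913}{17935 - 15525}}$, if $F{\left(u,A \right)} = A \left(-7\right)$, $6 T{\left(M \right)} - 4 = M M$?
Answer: $\frac{i \sqrt{7757790}}{3615} \approx 0.77048 i$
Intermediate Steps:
$T{\left(M \right)} = \frac{2}{3} + \frac{M^{2}}{6}$ ($T{\left(M \right)} = \frac{2}{3} + \frac{M M}{6} = \frac{2}{3} + \frac{M^{2}}{6}$)
$F{\left(u,A \right)} = - 7 A$
$\sqrt{F{\left(-139,T{\left(0 \right)} \right)} + \frac{17729 - 7913}{17935 - 15525}} = \sqrt{- 7 \left(\frac{2}{3} + \frac{0^{2}}{6}\right) + \frac{17729 - 7913}{17935 - 15525}} = \sqrt{- 7 \left(\frac{2}{3} + \frac{1}{6} \cdot 0\right) + \frac{9816}{2410}} = \sqrt{- 7 \left(\frac{2}{3} + 0\right) + 9816 \cdot \frac{1}{2410}} = \sqrt{\left(-7\right) \frac{2}{3} + \frac{4908}{1205}} = \sqrt{- \frac{14}{3} + \frac{4908}{1205}} = \sqrt{- \frac{2146}{3615}} = \frac{i \sqrt{7757790}}{3615}$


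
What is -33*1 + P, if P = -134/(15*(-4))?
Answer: -923/30 ≈ -30.767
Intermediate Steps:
P = 67/30 (P = -134/(-60) = -134*(-1/60) = 67/30 ≈ 2.2333)
-33*1 + P = -33*1 + 67/30 = -33 + 67/30 = -923/30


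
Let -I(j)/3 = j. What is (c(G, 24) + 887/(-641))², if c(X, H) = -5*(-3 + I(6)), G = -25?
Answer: 4411350724/410881 ≈ 10736.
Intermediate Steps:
I(j) = -3*j
c(X, H) = 105 (c(X, H) = -5*(-3 - 3*6) = -5*(-3 - 18) = -5*(-21) = 105)
(c(G, 24) + 887/(-641))² = (105 + 887/(-641))² = (105 + 887*(-1/641))² = (105 - 887/641)² = (66418/641)² = 4411350724/410881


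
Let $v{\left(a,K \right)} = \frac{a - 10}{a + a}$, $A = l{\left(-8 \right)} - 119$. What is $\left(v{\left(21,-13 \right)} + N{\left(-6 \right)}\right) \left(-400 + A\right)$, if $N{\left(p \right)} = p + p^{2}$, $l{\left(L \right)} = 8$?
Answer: $- \frac{92783}{6} \approx -15464.0$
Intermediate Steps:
$A = -111$ ($A = 8 - 119 = -111$)
$v{\left(a,K \right)} = \frac{-10 + a}{2 a}$
$\left(v{\left(21,-13 \right)} + N{\left(-6 \right)}\right) \left(-400 + A\right) = \left(\frac{-10 + 21}{2 \cdot 21} - 6 \left(1 - 6\right)\right) \left(-400 - 111\right) = \left(\frac{1}{2} \cdot \frac{1}{21} \cdot 11 - -30\right) \left(-511\right) = \left(\frac{11}{42} + 30\right) \left(-511\right) = \frac{1271}{42} \left(-511\right) = - \frac{92783}{6}$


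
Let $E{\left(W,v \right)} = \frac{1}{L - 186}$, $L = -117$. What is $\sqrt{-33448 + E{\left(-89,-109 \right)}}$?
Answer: $\frac{i \sqrt{3070827735}}{303} \approx 182.89 i$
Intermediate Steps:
$E{\left(W,v \right)} = - \frac{1}{303}$ ($E{\left(W,v \right)} = \frac{1}{-117 - 186} = \frac{1}{-303} = - \frac{1}{303}$)
$\sqrt{-33448 + E{\left(-89,-109 \right)}} = \sqrt{-33448 - \frac{1}{303}} = \sqrt{- \frac{10134745}{303}} = \frac{i \sqrt{3070827735}}{303}$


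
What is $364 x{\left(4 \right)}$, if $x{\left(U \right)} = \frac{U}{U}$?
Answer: $364$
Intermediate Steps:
$x{\left(U \right)} = 1$
$364 x{\left(4 \right)} = 364 \cdot 1 = 364$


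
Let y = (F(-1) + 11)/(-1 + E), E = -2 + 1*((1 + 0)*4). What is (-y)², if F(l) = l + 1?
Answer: 121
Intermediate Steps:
F(l) = 1 + l
E = 2 (E = -2 + 1*(1*4) = -2 + 1*4 = -2 + 4 = 2)
y = 11 (y = ((1 - 1) + 11)/(-1 + 2) = (0 + 11)/1 = 11*1 = 11)
(-y)² = (-1*11)² = (-11)² = 121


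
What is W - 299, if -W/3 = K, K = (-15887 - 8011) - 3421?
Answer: 81658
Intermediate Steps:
K = -27319 (K = -23898 - 3421 = -27319)
W = 81957 (W = -3*(-27319) = 81957)
W - 299 = 81957 - 299 = 81658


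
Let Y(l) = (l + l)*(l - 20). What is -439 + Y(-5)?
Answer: -189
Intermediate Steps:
Y(l) = 2*l*(-20 + l) (Y(l) = (2*l)*(-20 + l) = 2*l*(-20 + l))
-439 + Y(-5) = -439 + 2*(-5)*(-20 - 5) = -439 + 2*(-5)*(-25) = -439 + 250 = -189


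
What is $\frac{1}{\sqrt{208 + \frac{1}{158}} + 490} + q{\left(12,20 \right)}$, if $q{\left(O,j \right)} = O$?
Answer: $\frac{12997504}{1082941} - \frac{\sqrt{5192670}}{37902935} \approx 12.002$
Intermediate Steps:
$\frac{1}{\sqrt{208 + \frac{1}{158}} + 490} + q{\left(12,20 \right)} = \frac{1}{\sqrt{208 + \frac{1}{158}} + 490} + 12 = \frac{1}{\sqrt{\frac{32865}{158}} + 490} + 12 = \frac{1}{\frac{\sqrt{5192670}}{158} + 490} + 12 = \frac{1}{490 + \frac{\sqrt{5192670}}{158}} + 12 = 12 + \frac{1}{490 + \frac{\sqrt{5192670}}{158}}$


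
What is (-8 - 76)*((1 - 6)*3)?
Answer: 1260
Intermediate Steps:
(-8 - 76)*((1 - 6)*3) = -(-420)*3 = -84*(-15) = 1260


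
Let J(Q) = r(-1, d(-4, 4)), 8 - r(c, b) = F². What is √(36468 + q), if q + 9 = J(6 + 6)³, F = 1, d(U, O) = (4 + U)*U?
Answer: √36802 ≈ 191.84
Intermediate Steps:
d(U, O) = U*(4 + U)
r(c, b) = 7 (r(c, b) = 8 - 1*1² = 8 - 1*1 = 8 - 1 = 7)
J(Q) = 7
q = 334 (q = -9 + 7³ = -9 + 343 = 334)
√(36468 + q) = √(36468 + 334) = √36802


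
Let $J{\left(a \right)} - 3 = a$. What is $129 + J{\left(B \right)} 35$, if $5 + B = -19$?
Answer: $-606$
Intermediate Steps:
$B = -24$ ($B = -5 - 19 = -24$)
$J{\left(a \right)} = 3 + a$
$129 + J{\left(B \right)} 35 = 129 + \left(3 - 24\right) 35 = 129 - 735 = -606$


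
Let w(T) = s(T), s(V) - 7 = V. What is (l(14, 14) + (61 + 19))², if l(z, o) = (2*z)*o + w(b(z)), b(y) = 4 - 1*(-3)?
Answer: 236196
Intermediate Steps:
b(y) = 7 (b(y) = 4 + 3 = 7)
s(V) = 7 + V
w(T) = 7 + T
l(z, o) = 14 + 2*o*z (l(z, o) = (2*z)*o + (7 + 7) = 2*o*z + 14 = 14 + 2*o*z)
(l(14, 14) + (61 + 19))² = ((14 + 2*14*14) + (61 + 19))² = ((14 + 392) + 80)² = (406 + 80)² = 486² = 236196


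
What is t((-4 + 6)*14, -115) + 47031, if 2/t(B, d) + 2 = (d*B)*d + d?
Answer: 17410076675/370183 ≈ 47031.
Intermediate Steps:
t(B, d) = 2/(-2 + d + B*d**2) (t(B, d) = 2/(-2 + ((d*B)*d + d)) = 2/(-2 + ((B*d)*d + d)) = 2/(-2 + (B*d**2 + d)) = 2/(-2 + (d + B*d**2)) = 2/(-2 + d + B*d**2))
t((-4 + 6)*14, -115) + 47031 = 2/(-2 - 115 + ((-4 + 6)*14)*(-115)**2) + 47031 = 2/(-2 - 115 + (2*14)*13225) + 47031 = 2/(-2 - 115 + 28*13225) + 47031 = 2/(-2 - 115 + 370300) + 47031 = 2/370183 + 47031 = 17410076675/370183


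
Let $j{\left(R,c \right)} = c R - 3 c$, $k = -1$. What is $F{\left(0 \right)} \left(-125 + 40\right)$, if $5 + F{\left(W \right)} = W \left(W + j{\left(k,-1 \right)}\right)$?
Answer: $425$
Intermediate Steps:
$j{\left(R,c \right)} = - 3 c + R c$ ($j{\left(R,c \right)} = R c - 3 c = - 3 c + R c$)
$F{\left(W \right)} = -5 + W \left(4 + W\right)$ ($F{\left(W \right)} = -5 + W \left(W - \left(-3 - 1\right)\right) = -5 + W \left(W - -4\right) = -5 + W \left(W + 4\right) = -5 + W \left(4 + W\right)$)
$F{\left(0 \right)} \left(-125 + 40\right) = \left(-5 + 0^{2} + 4 \cdot 0\right) \left(-125 + 40\right) = \left(-5 + 0 + 0\right) \left(-85\right) = \left(-5\right) \left(-85\right) = 425$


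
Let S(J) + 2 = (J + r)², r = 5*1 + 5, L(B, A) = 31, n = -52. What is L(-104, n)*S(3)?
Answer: 5177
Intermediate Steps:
r = 10 (r = 5 + 5 = 10)
S(J) = -2 + (10 + J)² (S(J) = -2 + (J + 10)² = -2 + (10 + J)²)
L(-104, n)*S(3) = 31*(-2 + (10 + 3)²) = 31*(-2 + 13²) = 31*(-2 + 169) = 31*167 = 5177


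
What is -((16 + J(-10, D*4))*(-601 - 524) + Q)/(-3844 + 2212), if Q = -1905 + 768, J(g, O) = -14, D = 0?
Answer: -1129/544 ≈ -2.0754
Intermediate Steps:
Q = -1137
-((16 + J(-10, D*4))*(-601 - 524) + Q)/(-3844 + 2212) = -((16 - 14)*(-601 - 524) - 1137)/(-3844 + 2212) = -(2*(-1125) - 1137)/(-1632) = -(-2250 - 1137)*(-1)/1632 = -(-3387)*(-1)/1632 = -1*1129/544 = -1129/544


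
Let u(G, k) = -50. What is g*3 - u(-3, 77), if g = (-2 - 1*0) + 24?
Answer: 116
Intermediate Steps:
g = 22 (g = (-2 + 0) + 24 = -2 + 24 = 22)
g*3 - u(-3, 77) = 22*3 - 1*(-50) = 66 + 50 = 116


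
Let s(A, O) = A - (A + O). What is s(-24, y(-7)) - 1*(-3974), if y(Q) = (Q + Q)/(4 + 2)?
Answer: 11929/3 ≈ 3976.3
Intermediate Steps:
y(Q) = Q/3 (y(Q) = (2*Q)/6 = (2*Q)*(⅙) = Q/3)
s(A, O) = -O (s(A, O) = A + (-A - O) = -O)
s(-24, y(-7)) - 1*(-3974) = -(-7)/3 - 1*(-3974) = -1*(-7/3) + 3974 = 7/3 + 3974 = 11929/3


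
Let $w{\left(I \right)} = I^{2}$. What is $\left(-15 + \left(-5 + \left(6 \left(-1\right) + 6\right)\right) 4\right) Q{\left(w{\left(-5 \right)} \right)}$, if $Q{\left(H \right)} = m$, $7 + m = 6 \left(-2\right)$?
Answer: $665$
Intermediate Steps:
$m = -19$ ($m = -7 + 6 \left(-2\right) = -7 - 12 = -19$)
$Q{\left(H \right)} = -19$
$\left(-15 + \left(-5 + \left(6 \left(-1\right) + 6\right)\right) 4\right) Q{\left(w{\left(-5 \right)} \right)} = \left(-15 + \left(-5 + \left(6 \left(-1\right) + 6\right)\right) 4\right) \left(-19\right) = \left(-15 + \left(-5 + \left(-6 + 6\right)\right) 4\right) \left(-19\right) = \left(-15 + \left(-5 + 0\right) 4\right) \left(-19\right) = \left(-15 - 20\right) \left(-19\right) = \left(-35\right) \left(-19\right) = 665$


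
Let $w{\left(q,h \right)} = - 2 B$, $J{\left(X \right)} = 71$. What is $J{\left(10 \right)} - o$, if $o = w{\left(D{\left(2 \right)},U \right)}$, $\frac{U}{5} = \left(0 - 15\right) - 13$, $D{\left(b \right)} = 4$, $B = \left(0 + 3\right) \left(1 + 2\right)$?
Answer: $89$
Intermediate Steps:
$B = 9$ ($B = 3 \cdot 3 = 9$)
$U = -140$ ($U = 5 \left(\left(0 - 15\right) - 13\right) = 5 \left(-15 - 13\right) = 5 \left(-28\right) = -140$)
$w{\left(q,h \right)} = -18$ ($w{\left(q,h \right)} = \left(-2\right) 9 = -18$)
$o = -18$
$J{\left(10 \right)} - o = 71 - -18 = 71 + 18 = 89$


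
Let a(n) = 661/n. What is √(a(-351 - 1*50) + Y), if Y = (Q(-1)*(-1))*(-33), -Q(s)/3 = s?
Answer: √15654238/401 ≈ 9.8667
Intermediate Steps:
Q(s) = -3*s
Y = 99 (Y = (-3*(-1)*(-1))*(-33) = (3*(-1))*(-33) = -3*(-33) = 99)
√(a(-351 - 1*50) + Y) = √(661/(-351 - 1*50) + 99) = √(661/(-351 - 50) + 99) = √(661/(-401) + 99) = √(661*(-1/401) + 99) = √(-661/401 + 99) = √(39038/401) = √15654238/401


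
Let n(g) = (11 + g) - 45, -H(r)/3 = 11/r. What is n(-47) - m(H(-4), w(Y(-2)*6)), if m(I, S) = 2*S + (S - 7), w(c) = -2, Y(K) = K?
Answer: -68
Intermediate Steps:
H(r) = -33/r
m(I, S) = -7 + 3*S (m(I, S) = 2*S + (-7 + S) = -7 + 3*S)
n(g) = -34 + g
n(-47) - m(H(-4), w(Y(-2)*6)) = (-34 - 47) - (-7 + 3*(-2)) = -81 - (-7 - 6) = -81 - 1*(-13) = -81 + 13 = -68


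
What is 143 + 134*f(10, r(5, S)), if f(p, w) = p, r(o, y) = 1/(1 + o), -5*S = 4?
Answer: 1483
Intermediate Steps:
S = -4/5 (S = -1/5*4 = -4/5 ≈ -0.80000)
143 + 134*f(10, r(5, S)) = 143 + 134*10 = 143 + 1340 = 1483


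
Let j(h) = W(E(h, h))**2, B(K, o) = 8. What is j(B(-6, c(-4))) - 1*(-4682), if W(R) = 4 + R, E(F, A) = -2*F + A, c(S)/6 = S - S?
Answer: 4698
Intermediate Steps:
c(S) = 0 (c(S) = 6*(S - S) = 6*0 = 0)
E(F, A) = A - 2*F
j(h) = (4 - h)**2 (j(h) = (4 + (h - 2*h))**2 = (4 - h)**2)
j(B(-6, c(-4))) - 1*(-4682) = (4 - 1*8)**2 - 1*(-4682) = (4 - 8)**2 + 4682 = (-4)**2 + 4682 = 16 + 4682 = 4698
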